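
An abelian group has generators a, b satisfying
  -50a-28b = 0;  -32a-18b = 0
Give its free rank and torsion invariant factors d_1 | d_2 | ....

rank_ℚ(R)=2; free=2−2=0
SNF(R) diag = [2, 2] → torsion [2, 2]

Answer: M ≅ ℤ/2 ⊕ ℤ/2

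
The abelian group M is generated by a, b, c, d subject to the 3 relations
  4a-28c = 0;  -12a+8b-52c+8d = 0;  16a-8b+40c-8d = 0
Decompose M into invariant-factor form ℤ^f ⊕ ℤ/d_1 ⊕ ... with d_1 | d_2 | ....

Answer: M ≅ ℤ^1 ⊕ ℤ/4 ⊕ ℤ/8 ⊕ ℤ/16

Derivation:
rank_ℚ(R)=3; free=4−3=1
SNF(R) diag = [4, 8, 16] → torsion [4, 8, 16]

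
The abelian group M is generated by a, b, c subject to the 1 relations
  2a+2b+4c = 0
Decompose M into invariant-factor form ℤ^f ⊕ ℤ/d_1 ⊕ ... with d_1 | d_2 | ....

rank_ℚ(R)=1; free=3−1=2
SNF(R) diag = [2] → torsion [2]

Answer: M ≅ ℤ^2 ⊕ ℤ/2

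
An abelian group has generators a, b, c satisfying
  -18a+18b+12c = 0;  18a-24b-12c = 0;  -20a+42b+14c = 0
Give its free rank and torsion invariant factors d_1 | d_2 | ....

Answer: M ≅ ℤ/2 ⊕ ℤ/6 ⊕ ℤ/6

Derivation:
rank_ℚ(R)=3; free=3−3=0
SNF(R) diag = [2, 6, 6] → torsion [2, 6, 6]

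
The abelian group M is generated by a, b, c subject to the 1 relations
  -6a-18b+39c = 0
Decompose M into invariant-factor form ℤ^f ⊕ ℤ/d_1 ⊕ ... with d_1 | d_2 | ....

rank_ℚ(R)=1; free=3−1=2
SNF(R) diag = [3] → torsion [3]

Answer: M ≅ ℤ^2 ⊕ ℤ/3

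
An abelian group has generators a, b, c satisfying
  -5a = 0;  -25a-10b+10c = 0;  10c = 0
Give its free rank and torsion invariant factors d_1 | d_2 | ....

Answer: M ≅ ℤ/5 ⊕ ℤ/10 ⊕ ℤ/10

Derivation:
rank_ℚ(R)=3; free=3−3=0
SNF(R) diag = [5, 10, 10] → torsion [5, 10, 10]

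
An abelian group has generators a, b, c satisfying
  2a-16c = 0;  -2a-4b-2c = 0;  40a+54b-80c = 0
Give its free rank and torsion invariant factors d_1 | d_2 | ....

Answer: M ≅ ℤ/2 ⊕ ℤ/2 ⊕ ℤ/6

Derivation:
rank_ℚ(R)=3; free=3−3=0
SNF(R) diag = [2, 2, 6] → torsion [2, 2, 6]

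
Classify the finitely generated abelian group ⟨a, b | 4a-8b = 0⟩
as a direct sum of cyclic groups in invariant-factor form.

Answer: M ≅ ℤ^1 ⊕ ℤ/4

Derivation:
rank_ℚ(R)=1; free=2−1=1
SNF(R) diag = [4] → torsion [4]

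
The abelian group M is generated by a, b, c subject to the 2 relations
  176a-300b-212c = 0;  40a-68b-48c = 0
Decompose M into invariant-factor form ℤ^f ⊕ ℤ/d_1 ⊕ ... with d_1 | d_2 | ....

Answer: M ≅ ℤ^1 ⊕ ℤ/4 ⊕ ℤ/4

Derivation:
rank_ℚ(R)=2; free=3−2=1
SNF(R) diag = [4, 4] → torsion [4, 4]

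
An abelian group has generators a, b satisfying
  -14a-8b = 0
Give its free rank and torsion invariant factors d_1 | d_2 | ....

rank_ℚ(R)=1; free=2−1=1
SNF(R) diag = [2] → torsion [2]

Answer: M ≅ ℤ^1 ⊕ ℤ/2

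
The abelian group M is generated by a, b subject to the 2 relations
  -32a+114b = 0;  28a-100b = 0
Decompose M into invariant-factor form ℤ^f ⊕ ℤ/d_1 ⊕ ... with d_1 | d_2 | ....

rank_ℚ(R)=2; free=2−2=0
SNF(R) diag = [2, 4] → torsion [2, 4]

Answer: M ≅ ℤ/2 ⊕ ℤ/4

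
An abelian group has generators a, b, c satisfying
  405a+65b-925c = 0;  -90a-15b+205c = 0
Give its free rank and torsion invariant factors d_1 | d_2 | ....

Answer: M ≅ ℤ^1 ⊕ ℤ/5 ⊕ ℤ/5

Derivation:
rank_ℚ(R)=2; free=3−2=1
SNF(R) diag = [5, 5] → torsion [5, 5]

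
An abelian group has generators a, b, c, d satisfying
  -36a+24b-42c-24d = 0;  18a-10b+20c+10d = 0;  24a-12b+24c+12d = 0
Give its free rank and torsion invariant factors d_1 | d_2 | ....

Answer: M ≅ ℤ^1 ⊕ ℤ/2 ⊕ ℤ/6 ⊕ ℤ/12

Derivation:
rank_ℚ(R)=3; free=4−3=1
SNF(R) diag = [2, 6, 12] → torsion [2, 6, 12]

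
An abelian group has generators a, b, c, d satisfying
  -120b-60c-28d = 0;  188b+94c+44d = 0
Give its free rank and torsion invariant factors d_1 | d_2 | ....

rank_ℚ(R)=2; free=4−2=2
SNF(R) diag = [2, 4] → torsion [2, 4]

Answer: M ≅ ℤ^2 ⊕ ℤ/2 ⊕ ℤ/4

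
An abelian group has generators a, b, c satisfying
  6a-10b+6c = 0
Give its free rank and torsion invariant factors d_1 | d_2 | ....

rank_ℚ(R)=1; free=3−1=2
SNF(R) diag = [2] → torsion [2]

Answer: M ≅ ℤ^2 ⊕ ℤ/2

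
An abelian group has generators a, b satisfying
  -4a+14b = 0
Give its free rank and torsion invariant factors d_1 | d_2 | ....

rank_ℚ(R)=1; free=2−1=1
SNF(R) diag = [2] → torsion [2]

Answer: M ≅ ℤ^1 ⊕ ℤ/2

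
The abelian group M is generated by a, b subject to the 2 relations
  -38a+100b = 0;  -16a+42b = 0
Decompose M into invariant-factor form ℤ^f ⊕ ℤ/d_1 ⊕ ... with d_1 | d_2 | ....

Answer: M ≅ ℤ/2 ⊕ ℤ/2

Derivation:
rank_ℚ(R)=2; free=2−2=0
SNF(R) diag = [2, 2] → torsion [2, 2]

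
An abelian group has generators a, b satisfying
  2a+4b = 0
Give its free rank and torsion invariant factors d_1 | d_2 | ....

Answer: M ≅ ℤ^1 ⊕ ℤ/2

Derivation:
rank_ℚ(R)=1; free=2−1=1
SNF(R) diag = [2] → torsion [2]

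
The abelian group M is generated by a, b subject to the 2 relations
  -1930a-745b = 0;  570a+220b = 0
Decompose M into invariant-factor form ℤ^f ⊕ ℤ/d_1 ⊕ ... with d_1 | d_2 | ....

rank_ℚ(R)=2; free=2−2=0
SNF(R) diag = [5, 10] → torsion [5, 10]

Answer: M ≅ ℤ/5 ⊕ ℤ/10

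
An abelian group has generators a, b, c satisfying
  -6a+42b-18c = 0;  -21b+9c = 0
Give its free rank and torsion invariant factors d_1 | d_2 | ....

Answer: M ≅ ℤ^1 ⊕ ℤ/3 ⊕ ℤ/6

Derivation:
rank_ℚ(R)=2; free=3−2=1
SNF(R) diag = [3, 6] → torsion [3, 6]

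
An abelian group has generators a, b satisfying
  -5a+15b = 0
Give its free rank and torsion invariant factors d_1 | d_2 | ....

Answer: M ≅ ℤ^1 ⊕ ℤ/5

Derivation:
rank_ℚ(R)=1; free=2−1=1
SNF(R) diag = [5] → torsion [5]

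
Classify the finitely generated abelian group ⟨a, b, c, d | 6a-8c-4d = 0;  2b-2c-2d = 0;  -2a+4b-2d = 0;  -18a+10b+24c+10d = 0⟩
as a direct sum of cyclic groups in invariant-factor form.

rank_ℚ(R)=4; free=4−4=0
SNF(R) diag = [2, 2, 2, 6] → torsion [2, 2, 2, 6]

Answer: M ≅ ℤ/2 ⊕ ℤ/2 ⊕ ℤ/2 ⊕ ℤ/6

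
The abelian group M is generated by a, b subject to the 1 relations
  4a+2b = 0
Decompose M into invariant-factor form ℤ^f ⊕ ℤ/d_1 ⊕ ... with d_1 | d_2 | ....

rank_ℚ(R)=1; free=2−1=1
SNF(R) diag = [2] → torsion [2]

Answer: M ≅ ℤ^1 ⊕ ℤ/2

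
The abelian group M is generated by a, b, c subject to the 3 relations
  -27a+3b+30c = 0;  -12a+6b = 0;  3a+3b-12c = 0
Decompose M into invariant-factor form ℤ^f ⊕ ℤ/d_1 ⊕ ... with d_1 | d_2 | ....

Answer: M ≅ ℤ/3 ⊕ ℤ/6 ⊕ ℤ/6

Derivation:
rank_ℚ(R)=3; free=3−3=0
SNF(R) diag = [3, 6, 6] → torsion [3, 6, 6]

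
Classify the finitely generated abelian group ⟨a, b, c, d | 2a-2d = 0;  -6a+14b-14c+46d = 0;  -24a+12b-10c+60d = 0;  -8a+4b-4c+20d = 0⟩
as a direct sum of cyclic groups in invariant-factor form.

rank_ℚ(R)=4; free=4−4=0
SNF(R) diag = [2, 2, 2, 4] → torsion [2, 2, 2, 4]

Answer: M ≅ ℤ/2 ⊕ ℤ/2 ⊕ ℤ/2 ⊕ ℤ/4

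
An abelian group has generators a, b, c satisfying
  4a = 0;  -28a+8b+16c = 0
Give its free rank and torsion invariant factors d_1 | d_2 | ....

rank_ℚ(R)=2; free=3−2=1
SNF(R) diag = [4, 8] → torsion [4, 8]

Answer: M ≅ ℤ^1 ⊕ ℤ/4 ⊕ ℤ/8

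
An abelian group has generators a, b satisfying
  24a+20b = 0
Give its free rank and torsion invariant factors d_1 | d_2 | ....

Answer: M ≅ ℤ^1 ⊕ ℤ/4

Derivation:
rank_ℚ(R)=1; free=2−1=1
SNF(R) diag = [4] → torsion [4]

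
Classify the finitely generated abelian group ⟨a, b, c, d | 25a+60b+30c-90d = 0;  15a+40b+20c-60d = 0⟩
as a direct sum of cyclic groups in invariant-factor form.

rank_ℚ(R)=2; free=4−2=2
SNF(R) diag = [5, 10] → torsion [5, 10]

Answer: M ≅ ℤ^2 ⊕ ℤ/5 ⊕ ℤ/10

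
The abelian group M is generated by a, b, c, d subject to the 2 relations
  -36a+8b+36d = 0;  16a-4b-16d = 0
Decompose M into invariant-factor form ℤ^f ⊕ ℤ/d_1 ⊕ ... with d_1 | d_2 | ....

Answer: M ≅ ℤ^2 ⊕ ℤ/4 ⊕ ℤ/4

Derivation:
rank_ℚ(R)=2; free=4−2=2
SNF(R) diag = [4, 4] → torsion [4, 4]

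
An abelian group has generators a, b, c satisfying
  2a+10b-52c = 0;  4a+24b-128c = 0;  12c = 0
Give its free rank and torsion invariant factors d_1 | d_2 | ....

Answer: M ≅ ℤ/2 ⊕ ℤ/4 ⊕ ℤ/12

Derivation:
rank_ℚ(R)=3; free=3−3=0
SNF(R) diag = [2, 4, 12] → torsion [2, 4, 12]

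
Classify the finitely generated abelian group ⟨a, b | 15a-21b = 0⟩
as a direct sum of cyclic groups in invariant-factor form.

Answer: M ≅ ℤ^1 ⊕ ℤ/3

Derivation:
rank_ℚ(R)=1; free=2−1=1
SNF(R) diag = [3] → torsion [3]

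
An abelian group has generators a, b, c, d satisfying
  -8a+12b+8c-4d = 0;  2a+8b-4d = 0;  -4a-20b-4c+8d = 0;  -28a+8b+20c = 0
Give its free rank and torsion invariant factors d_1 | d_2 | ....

rank_ℚ(R)=4; free=4−4=0
SNF(R) diag = [2, 4, 4, 4] → torsion [2, 4, 4, 4]

Answer: M ≅ ℤ/2 ⊕ ℤ/4 ⊕ ℤ/4 ⊕ ℤ/4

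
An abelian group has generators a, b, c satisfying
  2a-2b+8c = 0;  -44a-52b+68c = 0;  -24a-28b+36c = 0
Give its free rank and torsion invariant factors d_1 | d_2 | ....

rank_ℚ(R)=3; free=3−3=0
SNF(R) diag = [2, 4, 4] → torsion [2, 4, 4]

Answer: M ≅ ℤ/2 ⊕ ℤ/4 ⊕ ℤ/4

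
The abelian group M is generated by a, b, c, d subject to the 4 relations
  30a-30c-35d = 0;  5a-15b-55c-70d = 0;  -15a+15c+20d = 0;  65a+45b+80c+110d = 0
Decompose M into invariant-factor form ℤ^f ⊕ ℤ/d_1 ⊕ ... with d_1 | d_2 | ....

rank_ℚ(R)=4; free=4−4=0
SNF(R) diag = [5, 5, 15, 15] → torsion [5, 5, 15, 15]

Answer: M ≅ ℤ/5 ⊕ ℤ/5 ⊕ ℤ/15 ⊕ ℤ/15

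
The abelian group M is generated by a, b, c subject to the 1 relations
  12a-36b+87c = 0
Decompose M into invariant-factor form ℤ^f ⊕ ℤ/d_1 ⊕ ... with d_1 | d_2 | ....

Answer: M ≅ ℤ^2 ⊕ ℤ/3

Derivation:
rank_ℚ(R)=1; free=3−1=2
SNF(R) diag = [3] → torsion [3]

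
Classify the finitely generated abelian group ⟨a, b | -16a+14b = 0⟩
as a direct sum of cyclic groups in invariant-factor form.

rank_ℚ(R)=1; free=2−1=1
SNF(R) diag = [2] → torsion [2]

Answer: M ≅ ℤ^1 ⊕ ℤ/2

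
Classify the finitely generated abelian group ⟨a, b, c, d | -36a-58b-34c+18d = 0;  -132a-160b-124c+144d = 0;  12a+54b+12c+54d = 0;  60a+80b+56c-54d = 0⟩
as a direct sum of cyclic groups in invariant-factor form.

rank_ℚ(R)=4; free=4−4=0
SNF(R) diag = [2, 6, 18, 36] → torsion [2, 6, 18, 36]

Answer: M ≅ ℤ/2 ⊕ ℤ/6 ⊕ ℤ/18 ⊕ ℤ/36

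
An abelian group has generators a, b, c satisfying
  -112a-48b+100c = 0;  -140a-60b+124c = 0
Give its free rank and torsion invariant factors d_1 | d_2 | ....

Answer: M ≅ ℤ^1 ⊕ ℤ/4 ⊕ ℤ/4

Derivation:
rank_ℚ(R)=2; free=3−2=1
SNF(R) diag = [4, 4] → torsion [4, 4]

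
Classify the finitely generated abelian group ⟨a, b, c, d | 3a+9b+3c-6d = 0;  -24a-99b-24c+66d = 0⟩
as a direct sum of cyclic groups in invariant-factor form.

Answer: M ≅ ℤ^2 ⊕ ℤ/3 ⊕ ℤ/9

Derivation:
rank_ℚ(R)=2; free=4−2=2
SNF(R) diag = [3, 9] → torsion [3, 9]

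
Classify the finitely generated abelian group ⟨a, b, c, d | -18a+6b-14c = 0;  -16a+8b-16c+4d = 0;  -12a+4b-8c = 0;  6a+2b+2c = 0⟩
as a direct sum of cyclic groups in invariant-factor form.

Answer: M ≅ ℤ/2 ⊕ ℤ/4 ⊕ ℤ/4 ⊕ ℤ/12

Derivation:
rank_ℚ(R)=4; free=4−4=0
SNF(R) diag = [2, 4, 4, 12] → torsion [2, 4, 4, 12]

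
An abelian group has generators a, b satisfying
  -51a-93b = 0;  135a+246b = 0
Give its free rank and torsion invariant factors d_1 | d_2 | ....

rank_ℚ(R)=2; free=2−2=0
SNF(R) diag = [3, 3] → torsion [3, 3]

Answer: M ≅ ℤ/3 ⊕ ℤ/3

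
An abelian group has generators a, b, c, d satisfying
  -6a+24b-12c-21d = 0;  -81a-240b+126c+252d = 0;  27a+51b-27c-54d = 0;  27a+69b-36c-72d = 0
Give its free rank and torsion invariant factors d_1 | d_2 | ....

rank_ℚ(R)=4; free=4−4=0
SNF(R) diag = [3, 3, 9, 27] → torsion [3, 3, 9, 27]

Answer: M ≅ ℤ/3 ⊕ ℤ/3 ⊕ ℤ/9 ⊕ ℤ/27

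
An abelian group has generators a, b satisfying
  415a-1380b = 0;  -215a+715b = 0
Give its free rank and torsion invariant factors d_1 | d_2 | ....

rank_ℚ(R)=2; free=2−2=0
SNF(R) diag = [5, 5] → torsion [5, 5]

Answer: M ≅ ℤ/5 ⊕ ℤ/5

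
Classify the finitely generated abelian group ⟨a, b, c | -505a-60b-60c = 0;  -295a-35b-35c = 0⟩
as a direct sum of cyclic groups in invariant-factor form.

Answer: M ≅ ℤ^1 ⊕ ℤ/5 ⊕ ℤ/5

Derivation:
rank_ℚ(R)=2; free=3−2=1
SNF(R) diag = [5, 5] → torsion [5, 5]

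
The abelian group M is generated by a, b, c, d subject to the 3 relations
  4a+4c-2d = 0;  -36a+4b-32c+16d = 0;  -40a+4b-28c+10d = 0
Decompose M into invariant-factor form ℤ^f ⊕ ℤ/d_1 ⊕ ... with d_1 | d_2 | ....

rank_ℚ(R)=3; free=4−3=1
SNF(R) diag = [2, 4, 8] → torsion [2, 4, 8]

Answer: M ≅ ℤ^1 ⊕ ℤ/2 ⊕ ℤ/4 ⊕ ℤ/8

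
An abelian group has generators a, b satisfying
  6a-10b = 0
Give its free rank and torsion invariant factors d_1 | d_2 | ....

rank_ℚ(R)=1; free=2−1=1
SNF(R) diag = [2] → torsion [2]

Answer: M ≅ ℤ^1 ⊕ ℤ/2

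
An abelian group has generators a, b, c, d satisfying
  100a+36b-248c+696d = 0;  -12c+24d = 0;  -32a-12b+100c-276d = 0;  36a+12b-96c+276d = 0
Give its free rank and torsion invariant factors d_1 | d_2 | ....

rank_ℚ(R)=4; free=4−4=0
SNF(R) diag = [4, 12, 12, 36] → torsion [4, 12, 12, 36]

Answer: M ≅ ℤ/4 ⊕ ℤ/12 ⊕ ℤ/12 ⊕ ℤ/36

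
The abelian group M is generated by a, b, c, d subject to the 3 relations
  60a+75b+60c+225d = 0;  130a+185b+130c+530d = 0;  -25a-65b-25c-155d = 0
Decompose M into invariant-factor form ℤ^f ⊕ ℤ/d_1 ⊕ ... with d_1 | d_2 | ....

Answer: M ≅ ℤ^1 ⊕ ℤ/5 ⊕ ℤ/15 ⊕ ℤ/45

Derivation:
rank_ℚ(R)=3; free=4−3=1
SNF(R) diag = [5, 15, 45] → torsion [5, 15, 45]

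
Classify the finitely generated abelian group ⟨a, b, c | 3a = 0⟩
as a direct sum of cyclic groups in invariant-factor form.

Answer: M ≅ ℤ^2 ⊕ ℤ/3

Derivation:
rank_ℚ(R)=1; free=3−1=2
SNF(R) diag = [3] → torsion [3]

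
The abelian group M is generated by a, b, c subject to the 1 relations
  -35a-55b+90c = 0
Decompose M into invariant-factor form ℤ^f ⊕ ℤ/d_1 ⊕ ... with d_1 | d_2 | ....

rank_ℚ(R)=1; free=3−1=2
SNF(R) diag = [5] → torsion [5]

Answer: M ≅ ℤ^2 ⊕ ℤ/5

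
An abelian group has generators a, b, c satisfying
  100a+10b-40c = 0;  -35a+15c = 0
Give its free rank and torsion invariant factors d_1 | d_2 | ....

Answer: M ≅ ℤ^1 ⊕ ℤ/5 ⊕ ℤ/10

Derivation:
rank_ℚ(R)=2; free=3−2=1
SNF(R) diag = [5, 10] → torsion [5, 10]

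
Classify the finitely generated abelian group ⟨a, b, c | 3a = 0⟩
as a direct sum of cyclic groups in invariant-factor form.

rank_ℚ(R)=1; free=3−1=2
SNF(R) diag = [3] → torsion [3]

Answer: M ≅ ℤ^2 ⊕ ℤ/3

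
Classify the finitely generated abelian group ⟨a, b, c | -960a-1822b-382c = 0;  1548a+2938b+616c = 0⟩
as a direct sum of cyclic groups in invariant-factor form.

Answer: M ≅ ℤ^1 ⊕ ℤ/2 ⊕ ℤ/6

Derivation:
rank_ℚ(R)=2; free=3−2=1
SNF(R) diag = [2, 6] → torsion [2, 6]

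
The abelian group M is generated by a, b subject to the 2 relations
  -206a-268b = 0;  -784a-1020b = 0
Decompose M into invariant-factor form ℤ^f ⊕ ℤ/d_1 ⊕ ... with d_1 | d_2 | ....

Answer: M ≅ ℤ/2 ⊕ ℤ/4

Derivation:
rank_ℚ(R)=2; free=2−2=0
SNF(R) diag = [2, 4] → torsion [2, 4]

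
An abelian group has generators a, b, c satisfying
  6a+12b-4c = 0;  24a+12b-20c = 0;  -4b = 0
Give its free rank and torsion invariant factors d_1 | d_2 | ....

Answer: M ≅ ℤ/2 ⊕ ℤ/4 ⊕ ℤ/12

Derivation:
rank_ℚ(R)=3; free=3−3=0
SNF(R) diag = [2, 4, 12] → torsion [2, 4, 12]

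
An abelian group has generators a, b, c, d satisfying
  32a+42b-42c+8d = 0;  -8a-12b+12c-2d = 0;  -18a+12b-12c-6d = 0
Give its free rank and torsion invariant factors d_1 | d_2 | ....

rank_ℚ(R)=3; free=4−3=1
SNF(R) diag = [2, 6, 6] → torsion [2, 6, 6]

Answer: M ≅ ℤ^1 ⊕ ℤ/2 ⊕ ℤ/6 ⊕ ℤ/6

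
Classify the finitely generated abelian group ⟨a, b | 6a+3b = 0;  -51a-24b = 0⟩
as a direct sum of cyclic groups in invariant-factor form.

rank_ℚ(R)=2; free=2−2=0
SNF(R) diag = [3, 3] → torsion [3, 3]

Answer: M ≅ ℤ/3 ⊕ ℤ/3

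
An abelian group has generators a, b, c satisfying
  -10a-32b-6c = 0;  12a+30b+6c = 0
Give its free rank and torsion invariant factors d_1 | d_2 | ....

rank_ℚ(R)=2; free=3−2=1
SNF(R) diag = [2, 6] → torsion [2, 6]

Answer: M ≅ ℤ^1 ⊕ ℤ/2 ⊕ ℤ/6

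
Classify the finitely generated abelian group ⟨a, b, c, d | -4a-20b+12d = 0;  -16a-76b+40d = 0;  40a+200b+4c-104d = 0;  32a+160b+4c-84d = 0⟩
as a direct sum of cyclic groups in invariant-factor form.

Answer: M ≅ ℤ/4 ⊕ ℤ/4 ⊕ ℤ/4 ⊕ ℤ/4

Derivation:
rank_ℚ(R)=4; free=4−4=0
SNF(R) diag = [4, 4, 4, 4] → torsion [4, 4, 4, 4]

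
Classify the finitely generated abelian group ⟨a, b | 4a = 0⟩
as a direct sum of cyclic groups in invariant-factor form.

Answer: M ≅ ℤ^1 ⊕ ℤ/4

Derivation:
rank_ℚ(R)=1; free=2−1=1
SNF(R) diag = [4] → torsion [4]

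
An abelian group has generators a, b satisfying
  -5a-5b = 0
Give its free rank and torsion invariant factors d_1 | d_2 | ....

Answer: M ≅ ℤ^1 ⊕ ℤ/5

Derivation:
rank_ℚ(R)=1; free=2−1=1
SNF(R) diag = [5] → torsion [5]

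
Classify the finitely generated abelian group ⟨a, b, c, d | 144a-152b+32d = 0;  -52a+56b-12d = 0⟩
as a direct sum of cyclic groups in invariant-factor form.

Answer: M ≅ ℤ^2 ⊕ ℤ/4 ⊕ ℤ/8

Derivation:
rank_ℚ(R)=2; free=4−2=2
SNF(R) diag = [4, 8] → torsion [4, 8]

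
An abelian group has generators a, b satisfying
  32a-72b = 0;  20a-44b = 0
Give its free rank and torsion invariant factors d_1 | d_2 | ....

Answer: M ≅ ℤ/4 ⊕ ℤ/8

Derivation:
rank_ℚ(R)=2; free=2−2=0
SNF(R) diag = [4, 8] → torsion [4, 8]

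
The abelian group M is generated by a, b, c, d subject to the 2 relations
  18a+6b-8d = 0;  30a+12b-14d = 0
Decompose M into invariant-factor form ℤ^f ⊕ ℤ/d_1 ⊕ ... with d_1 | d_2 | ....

Answer: M ≅ ℤ^2 ⊕ ℤ/2 ⊕ ℤ/6

Derivation:
rank_ℚ(R)=2; free=4−2=2
SNF(R) diag = [2, 6] → torsion [2, 6]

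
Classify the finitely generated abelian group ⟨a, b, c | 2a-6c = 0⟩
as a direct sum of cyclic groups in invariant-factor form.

rank_ℚ(R)=1; free=3−1=2
SNF(R) diag = [2] → torsion [2]

Answer: M ≅ ℤ^2 ⊕ ℤ/2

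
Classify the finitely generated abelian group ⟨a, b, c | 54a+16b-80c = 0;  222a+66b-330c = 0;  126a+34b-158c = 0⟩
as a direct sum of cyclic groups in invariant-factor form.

rank_ℚ(R)=3; free=3−3=0
SNF(R) diag = [2, 6, 12] → torsion [2, 6, 12]

Answer: M ≅ ℤ/2 ⊕ ℤ/6 ⊕ ℤ/12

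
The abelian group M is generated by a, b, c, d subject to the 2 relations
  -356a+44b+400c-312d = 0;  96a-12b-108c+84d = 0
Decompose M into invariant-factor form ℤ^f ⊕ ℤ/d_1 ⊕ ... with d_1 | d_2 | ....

rank_ℚ(R)=2; free=4−2=2
SNF(R) diag = [4, 12] → torsion [4, 12]

Answer: M ≅ ℤ^2 ⊕ ℤ/4 ⊕ ℤ/12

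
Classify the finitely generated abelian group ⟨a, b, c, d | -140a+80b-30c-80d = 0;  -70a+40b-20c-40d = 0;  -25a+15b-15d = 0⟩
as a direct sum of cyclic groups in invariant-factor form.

Answer: M ≅ ℤ^1 ⊕ ℤ/5 ⊕ ℤ/10 ⊕ ℤ/10

Derivation:
rank_ℚ(R)=3; free=4−3=1
SNF(R) diag = [5, 10, 10] → torsion [5, 10, 10]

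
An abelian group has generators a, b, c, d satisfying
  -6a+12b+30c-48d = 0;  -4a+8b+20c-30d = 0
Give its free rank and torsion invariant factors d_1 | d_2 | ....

rank_ℚ(R)=2; free=4−2=2
SNF(R) diag = [2, 6] → torsion [2, 6]

Answer: M ≅ ℤ^2 ⊕ ℤ/2 ⊕ ℤ/6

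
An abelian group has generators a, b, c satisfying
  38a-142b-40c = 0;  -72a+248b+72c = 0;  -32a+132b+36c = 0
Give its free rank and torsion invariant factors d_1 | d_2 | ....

Answer: M ≅ ℤ/2 ⊕ ℤ/4 ⊕ ℤ/8

Derivation:
rank_ℚ(R)=3; free=3−3=0
SNF(R) diag = [2, 4, 8] → torsion [2, 4, 8]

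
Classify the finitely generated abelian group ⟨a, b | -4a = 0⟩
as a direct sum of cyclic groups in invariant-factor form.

Answer: M ≅ ℤ^1 ⊕ ℤ/4

Derivation:
rank_ℚ(R)=1; free=2−1=1
SNF(R) diag = [4] → torsion [4]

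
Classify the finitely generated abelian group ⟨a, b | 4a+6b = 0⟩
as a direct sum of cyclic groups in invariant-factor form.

Answer: M ≅ ℤ^1 ⊕ ℤ/2

Derivation:
rank_ℚ(R)=1; free=2−1=1
SNF(R) diag = [2] → torsion [2]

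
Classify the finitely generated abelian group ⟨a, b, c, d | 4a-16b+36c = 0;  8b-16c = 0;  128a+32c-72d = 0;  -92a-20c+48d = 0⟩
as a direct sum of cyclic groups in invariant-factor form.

Answer: M ≅ ℤ/4 ⊕ ℤ/8 ⊕ ℤ/24 ⊕ ℤ/24

Derivation:
rank_ℚ(R)=4; free=4−4=0
SNF(R) diag = [4, 8, 24, 24] → torsion [4, 8, 24, 24]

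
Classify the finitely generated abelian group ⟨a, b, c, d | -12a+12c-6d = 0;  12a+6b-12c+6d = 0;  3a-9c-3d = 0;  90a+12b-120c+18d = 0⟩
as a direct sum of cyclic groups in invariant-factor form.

rank_ℚ(R)=4; free=4−4=0
SNF(R) diag = [3, 6, 6, 18] → torsion [3, 6, 6, 18]

Answer: M ≅ ℤ/3 ⊕ ℤ/6 ⊕ ℤ/6 ⊕ ℤ/18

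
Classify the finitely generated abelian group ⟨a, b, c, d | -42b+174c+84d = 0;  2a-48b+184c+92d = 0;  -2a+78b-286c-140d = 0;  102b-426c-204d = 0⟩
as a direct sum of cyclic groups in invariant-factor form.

rank_ℚ(R)=4; free=4−4=0
SNF(R) diag = [2, 6, 12, 24] → torsion [2, 6, 12, 24]

Answer: M ≅ ℤ/2 ⊕ ℤ/6 ⊕ ℤ/12 ⊕ ℤ/24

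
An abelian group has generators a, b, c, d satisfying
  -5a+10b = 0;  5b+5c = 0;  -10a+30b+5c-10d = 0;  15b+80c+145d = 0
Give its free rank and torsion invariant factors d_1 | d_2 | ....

rank_ℚ(R)=4; free=4−4=0
SNF(R) diag = [5, 5, 5, 15] → torsion [5, 5, 5, 15]

Answer: M ≅ ℤ/5 ⊕ ℤ/5 ⊕ ℤ/5 ⊕ ℤ/15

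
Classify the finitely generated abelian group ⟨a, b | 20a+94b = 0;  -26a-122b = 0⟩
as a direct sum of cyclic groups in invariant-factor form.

rank_ℚ(R)=2; free=2−2=0
SNF(R) diag = [2, 2] → torsion [2, 2]

Answer: M ≅ ℤ/2 ⊕ ℤ/2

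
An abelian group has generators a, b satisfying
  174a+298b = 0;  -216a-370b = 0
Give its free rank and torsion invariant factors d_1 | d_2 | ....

Answer: M ≅ ℤ/2 ⊕ ℤ/6

Derivation:
rank_ℚ(R)=2; free=2−2=0
SNF(R) diag = [2, 6] → torsion [2, 6]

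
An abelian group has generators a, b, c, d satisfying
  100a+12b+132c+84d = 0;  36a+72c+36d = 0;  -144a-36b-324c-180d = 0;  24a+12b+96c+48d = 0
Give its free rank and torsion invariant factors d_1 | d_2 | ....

rank_ℚ(R)=4; free=4−4=0
SNF(R) diag = [4, 12, 36, 36] → torsion [4, 12, 36, 36]

Answer: M ≅ ℤ/4 ⊕ ℤ/12 ⊕ ℤ/36 ⊕ ℤ/36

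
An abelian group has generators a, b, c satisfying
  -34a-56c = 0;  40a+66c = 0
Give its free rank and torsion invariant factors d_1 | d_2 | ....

rank_ℚ(R)=2; free=3−2=1
SNF(R) diag = [2, 2] → torsion [2, 2]

Answer: M ≅ ℤ^1 ⊕ ℤ/2 ⊕ ℤ/2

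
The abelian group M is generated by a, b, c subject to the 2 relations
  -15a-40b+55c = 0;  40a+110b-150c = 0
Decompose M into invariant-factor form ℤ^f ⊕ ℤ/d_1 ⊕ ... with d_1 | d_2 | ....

Answer: M ≅ ℤ^1 ⊕ ℤ/5 ⊕ ℤ/10

Derivation:
rank_ℚ(R)=2; free=3−2=1
SNF(R) diag = [5, 10] → torsion [5, 10]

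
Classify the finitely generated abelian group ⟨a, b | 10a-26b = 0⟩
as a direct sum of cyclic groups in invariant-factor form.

rank_ℚ(R)=1; free=2−1=1
SNF(R) diag = [2] → torsion [2]

Answer: M ≅ ℤ^1 ⊕ ℤ/2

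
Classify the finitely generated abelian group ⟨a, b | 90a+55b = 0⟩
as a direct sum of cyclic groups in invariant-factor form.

rank_ℚ(R)=1; free=2−1=1
SNF(R) diag = [5] → torsion [5]

Answer: M ≅ ℤ^1 ⊕ ℤ/5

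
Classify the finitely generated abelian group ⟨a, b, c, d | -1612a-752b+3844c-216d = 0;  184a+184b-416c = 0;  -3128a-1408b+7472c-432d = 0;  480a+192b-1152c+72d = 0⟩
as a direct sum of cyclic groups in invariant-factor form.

Answer: M ≅ ℤ/4 ⊕ ℤ/8 ⊕ ℤ/24 ⊕ ℤ/72

Derivation:
rank_ℚ(R)=4; free=4−4=0
SNF(R) diag = [4, 8, 24, 72] → torsion [4, 8, 24, 72]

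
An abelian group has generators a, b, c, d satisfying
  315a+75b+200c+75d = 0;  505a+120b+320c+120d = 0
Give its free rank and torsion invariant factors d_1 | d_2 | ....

rank_ℚ(R)=2; free=4−2=2
SNF(R) diag = [5, 5] → torsion [5, 5]

Answer: M ≅ ℤ^2 ⊕ ℤ/5 ⊕ ℤ/5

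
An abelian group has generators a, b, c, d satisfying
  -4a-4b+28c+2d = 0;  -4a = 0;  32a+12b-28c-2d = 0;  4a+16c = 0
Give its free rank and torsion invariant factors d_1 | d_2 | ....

Answer: M ≅ ℤ/2 ⊕ ℤ/4 ⊕ ℤ/8 ⊕ ℤ/16

Derivation:
rank_ℚ(R)=4; free=4−4=0
SNF(R) diag = [2, 4, 8, 16] → torsion [2, 4, 8, 16]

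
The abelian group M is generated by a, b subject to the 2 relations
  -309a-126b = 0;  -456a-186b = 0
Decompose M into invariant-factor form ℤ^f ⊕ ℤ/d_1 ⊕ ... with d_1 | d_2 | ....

Answer: M ≅ ℤ/3 ⊕ ℤ/6

Derivation:
rank_ℚ(R)=2; free=2−2=0
SNF(R) diag = [3, 6] → torsion [3, 6]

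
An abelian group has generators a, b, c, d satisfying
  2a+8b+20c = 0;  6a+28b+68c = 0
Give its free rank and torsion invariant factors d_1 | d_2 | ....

rank_ℚ(R)=2; free=4−2=2
SNF(R) diag = [2, 4] → torsion [2, 4]

Answer: M ≅ ℤ^2 ⊕ ℤ/2 ⊕ ℤ/4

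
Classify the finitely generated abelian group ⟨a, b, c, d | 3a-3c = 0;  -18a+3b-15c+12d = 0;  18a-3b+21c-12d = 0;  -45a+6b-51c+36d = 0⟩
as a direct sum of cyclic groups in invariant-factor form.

Answer: M ≅ ℤ/3 ⊕ ℤ/3 ⊕ ℤ/6 ⊕ ℤ/12

Derivation:
rank_ℚ(R)=4; free=4−4=0
SNF(R) diag = [3, 3, 6, 12] → torsion [3, 3, 6, 12]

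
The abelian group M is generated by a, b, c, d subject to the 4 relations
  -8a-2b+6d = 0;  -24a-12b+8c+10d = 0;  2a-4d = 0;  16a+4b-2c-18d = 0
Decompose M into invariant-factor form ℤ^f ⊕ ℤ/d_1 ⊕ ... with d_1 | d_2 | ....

rank_ℚ(R)=4; free=4−4=0
SNF(R) diag = [2, 2, 2, 2] → torsion [2, 2, 2, 2]

Answer: M ≅ ℤ/2 ⊕ ℤ/2 ⊕ ℤ/2 ⊕ ℤ/2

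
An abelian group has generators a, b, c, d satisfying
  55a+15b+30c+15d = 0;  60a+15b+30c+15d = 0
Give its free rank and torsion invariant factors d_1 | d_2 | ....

rank_ℚ(R)=2; free=4−2=2
SNF(R) diag = [5, 15] → torsion [5, 15]

Answer: M ≅ ℤ^2 ⊕ ℤ/5 ⊕ ℤ/15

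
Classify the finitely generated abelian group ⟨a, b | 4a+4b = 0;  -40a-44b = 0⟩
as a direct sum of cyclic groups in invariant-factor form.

Answer: M ≅ ℤ/4 ⊕ ℤ/4

Derivation:
rank_ℚ(R)=2; free=2−2=0
SNF(R) diag = [4, 4] → torsion [4, 4]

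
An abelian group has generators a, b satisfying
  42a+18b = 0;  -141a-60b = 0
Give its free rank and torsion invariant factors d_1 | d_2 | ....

Answer: M ≅ ℤ/3 ⊕ ℤ/6

Derivation:
rank_ℚ(R)=2; free=2−2=0
SNF(R) diag = [3, 6] → torsion [3, 6]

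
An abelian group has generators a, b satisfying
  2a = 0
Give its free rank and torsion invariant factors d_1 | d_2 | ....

rank_ℚ(R)=1; free=2−1=1
SNF(R) diag = [2] → torsion [2]

Answer: M ≅ ℤ^1 ⊕ ℤ/2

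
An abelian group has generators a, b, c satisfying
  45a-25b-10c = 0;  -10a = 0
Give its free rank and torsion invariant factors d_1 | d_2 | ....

Answer: M ≅ ℤ^1 ⊕ ℤ/5 ⊕ ℤ/10

Derivation:
rank_ℚ(R)=2; free=3−2=1
SNF(R) diag = [5, 10] → torsion [5, 10]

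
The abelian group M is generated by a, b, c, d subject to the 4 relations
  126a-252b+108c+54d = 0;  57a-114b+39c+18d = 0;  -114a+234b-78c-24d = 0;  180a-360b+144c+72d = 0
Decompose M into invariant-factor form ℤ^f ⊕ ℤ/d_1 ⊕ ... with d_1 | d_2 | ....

rank_ℚ(R)=4; free=4−4=0
SNF(R) diag = [3, 6, 18, 36] → torsion [3, 6, 18, 36]

Answer: M ≅ ℤ/3 ⊕ ℤ/6 ⊕ ℤ/18 ⊕ ℤ/36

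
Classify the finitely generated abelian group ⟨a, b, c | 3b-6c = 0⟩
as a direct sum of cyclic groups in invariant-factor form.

Answer: M ≅ ℤ^2 ⊕ ℤ/3

Derivation:
rank_ℚ(R)=1; free=3−1=2
SNF(R) diag = [3] → torsion [3]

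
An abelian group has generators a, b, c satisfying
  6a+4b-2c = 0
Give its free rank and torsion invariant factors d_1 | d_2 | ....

Answer: M ≅ ℤ^2 ⊕ ℤ/2

Derivation:
rank_ℚ(R)=1; free=3−1=2
SNF(R) diag = [2] → torsion [2]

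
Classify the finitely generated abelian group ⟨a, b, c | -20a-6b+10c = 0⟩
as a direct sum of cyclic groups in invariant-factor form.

Answer: M ≅ ℤ^2 ⊕ ℤ/2

Derivation:
rank_ℚ(R)=1; free=3−1=2
SNF(R) diag = [2] → torsion [2]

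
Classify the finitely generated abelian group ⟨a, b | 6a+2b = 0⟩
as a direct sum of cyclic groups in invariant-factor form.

rank_ℚ(R)=1; free=2−1=1
SNF(R) diag = [2] → torsion [2]

Answer: M ≅ ℤ^1 ⊕ ℤ/2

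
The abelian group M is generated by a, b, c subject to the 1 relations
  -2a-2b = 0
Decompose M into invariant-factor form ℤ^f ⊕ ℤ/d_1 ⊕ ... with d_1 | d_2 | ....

rank_ℚ(R)=1; free=3−1=2
SNF(R) diag = [2] → torsion [2]

Answer: M ≅ ℤ^2 ⊕ ℤ/2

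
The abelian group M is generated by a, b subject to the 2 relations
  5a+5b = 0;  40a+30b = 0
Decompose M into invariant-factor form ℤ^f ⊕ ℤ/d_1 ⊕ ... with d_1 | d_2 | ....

Answer: M ≅ ℤ/5 ⊕ ℤ/10

Derivation:
rank_ℚ(R)=2; free=2−2=0
SNF(R) diag = [5, 10] → torsion [5, 10]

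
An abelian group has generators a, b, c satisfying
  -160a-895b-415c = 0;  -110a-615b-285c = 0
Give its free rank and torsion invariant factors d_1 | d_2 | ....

rank_ℚ(R)=2; free=3−2=1
SNF(R) diag = [5, 10] → torsion [5, 10]

Answer: M ≅ ℤ^1 ⊕ ℤ/5 ⊕ ℤ/10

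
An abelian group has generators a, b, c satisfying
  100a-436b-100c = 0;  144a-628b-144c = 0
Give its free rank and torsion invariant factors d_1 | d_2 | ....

Answer: M ≅ ℤ^1 ⊕ ℤ/4 ⊕ ℤ/4

Derivation:
rank_ℚ(R)=2; free=3−2=1
SNF(R) diag = [4, 4] → torsion [4, 4]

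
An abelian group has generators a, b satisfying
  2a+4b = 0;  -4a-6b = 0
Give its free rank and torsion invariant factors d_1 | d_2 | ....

rank_ℚ(R)=2; free=2−2=0
SNF(R) diag = [2, 2] → torsion [2, 2]

Answer: M ≅ ℤ/2 ⊕ ℤ/2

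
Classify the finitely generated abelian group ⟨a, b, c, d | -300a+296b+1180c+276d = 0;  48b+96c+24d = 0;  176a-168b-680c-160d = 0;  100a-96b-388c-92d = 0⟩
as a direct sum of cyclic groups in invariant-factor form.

Answer: M ≅ ℤ/4 ⊕ ℤ/8 ⊕ ℤ/24 ⊕ ℤ/24

Derivation:
rank_ℚ(R)=4; free=4−4=0
SNF(R) diag = [4, 8, 24, 24] → torsion [4, 8, 24, 24]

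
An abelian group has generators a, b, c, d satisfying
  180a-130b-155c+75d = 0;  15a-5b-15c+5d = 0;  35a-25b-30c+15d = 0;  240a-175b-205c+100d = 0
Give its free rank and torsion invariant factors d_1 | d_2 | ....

Answer: M ≅ ℤ/5 ⊕ ℤ/5 ⊕ ℤ/5 ⊕ ℤ/5

Derivation:
rank_ℚ(R)=4; free=4−4=0
SNF(R) diag = [5, 5, 5, 5] → torsion [5, 5, 5, 5]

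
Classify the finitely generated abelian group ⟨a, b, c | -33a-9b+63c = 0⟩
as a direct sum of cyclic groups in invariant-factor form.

rank_ℚ(R)=1; free=3−1=2
SNF(R) diag = [3] → torsion [3]

Answer: M ≅ ℤ^2 ⊕ ℤ/3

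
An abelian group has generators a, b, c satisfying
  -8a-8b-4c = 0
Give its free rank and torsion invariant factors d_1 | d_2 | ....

Answer: M ≅ ℤ^2 ⊕ ℤ/4

Derivation:
rank_ℚ(R)=1; free=3−1=2
SNF(R) diag = [4] → torsion [4]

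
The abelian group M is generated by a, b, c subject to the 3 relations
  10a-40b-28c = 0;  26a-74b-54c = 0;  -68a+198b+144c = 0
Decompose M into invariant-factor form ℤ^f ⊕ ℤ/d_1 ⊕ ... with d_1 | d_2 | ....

Answer: M ≅ ℤ/2 ⊕ ℤ/2 ⊕ ℤ/2

Derivation:
rank_ℚ(R)=3; free=3−3=0
SNF(R) diag = [2, 2, 2] → torsion [2, 2, 2]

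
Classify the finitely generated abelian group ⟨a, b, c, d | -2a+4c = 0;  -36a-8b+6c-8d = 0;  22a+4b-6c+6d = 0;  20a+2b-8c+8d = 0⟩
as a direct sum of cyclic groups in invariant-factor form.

rank_ℚ(R)=4; free=4−4=0
SNF(R) diag = [2, 2, 2, 2] → torsion [2, 2, 2, 2]

Answer: M ≅ ℤ/2 ⊕ ℤ/2 ⊕ ℤ/2 ⊕ ℤ/2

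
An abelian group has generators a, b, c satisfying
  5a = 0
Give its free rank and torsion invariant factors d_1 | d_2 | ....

rank_ℚ(R)=1; free=3−1=2
SNF(R) diag = [5] → torsion [5]

Answer: M ≅ ℤ^2 ⊕ ℤ/5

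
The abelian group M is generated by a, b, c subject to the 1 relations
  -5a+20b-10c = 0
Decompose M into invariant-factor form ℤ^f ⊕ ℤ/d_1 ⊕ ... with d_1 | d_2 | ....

rank_ℚ(R)=1; free=3−1=2
SNF(R) diag = [5] → torsion [5]

Answer: M ≅ ℤ^2 ⊕ ℤ/5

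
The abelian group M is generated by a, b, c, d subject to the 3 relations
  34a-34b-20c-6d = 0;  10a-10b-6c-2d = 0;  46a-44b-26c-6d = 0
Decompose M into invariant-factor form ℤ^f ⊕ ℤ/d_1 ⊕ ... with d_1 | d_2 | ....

rank_ℚ(R)=3; free=4−3=1
SNF(R) diag = [2, 2, 2] → torsion [2, 2, 2]

Answer: M ≅ ℤ^1 ⊕ ℤ/2 ⊕ ℤ/2 ⊕ ℤ/2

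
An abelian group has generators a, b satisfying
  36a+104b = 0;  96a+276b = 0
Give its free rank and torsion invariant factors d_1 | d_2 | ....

Answer: M ≅ ℤ/4 ⊕ ℤ/12

Derivation:
rank_ℚ(R)=2; free=2−2=0
SNF(R) diag = [4, 12] → torsion [4, 12]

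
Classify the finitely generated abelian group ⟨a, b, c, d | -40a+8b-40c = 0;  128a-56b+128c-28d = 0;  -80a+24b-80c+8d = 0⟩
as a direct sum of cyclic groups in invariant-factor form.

Answer: M ≅ ℤ^1 ⊕ ℤ/4 ⊕ ℤ/8 ⊕ ℤ/24

Derivation:
rank_ℚ(R)=3; free=4−3=1
SNF(R) diag = [4, 8, 24] → torsion [4, 8, 24]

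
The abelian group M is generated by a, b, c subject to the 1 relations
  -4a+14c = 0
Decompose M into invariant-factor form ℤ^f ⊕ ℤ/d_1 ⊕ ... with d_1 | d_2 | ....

rank_ℚ(R)=1; free=3−1=2
SNF(R) diag = [2] → torsion [2]

Answer: M ≅ ℤ^2 ⊕ ℤ/2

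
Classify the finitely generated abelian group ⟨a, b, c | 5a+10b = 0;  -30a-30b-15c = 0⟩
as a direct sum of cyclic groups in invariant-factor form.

rank_ℚ(R)=2; free=3−2=1
SNF(R) diag = [5, 15] → torsion [5, 15]

Answer: M ≅ ℤ^1 ⊕ ℤ/5 ⊕ ℤ/15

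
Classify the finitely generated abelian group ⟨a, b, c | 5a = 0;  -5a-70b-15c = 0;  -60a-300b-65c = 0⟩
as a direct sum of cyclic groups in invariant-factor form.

rank_ℚ(R)=3; free=3−3=0
SNF(R) diag = [5, 5, 10] → torsion [5, 5, 10]

Answer: M ≅ ℤ/5 ⊕ ℤ/5 ⊕ ℤ/10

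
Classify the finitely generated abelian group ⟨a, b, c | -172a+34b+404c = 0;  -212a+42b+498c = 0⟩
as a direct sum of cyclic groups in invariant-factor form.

rank_ℚ(R)=2; free=3−2=1
SNF(R) diag = [2, 2] → torsion [2, 2]

Answer: M ≅ ℤ^1 ⊕ ℤ/2 ⊕ ℤ/2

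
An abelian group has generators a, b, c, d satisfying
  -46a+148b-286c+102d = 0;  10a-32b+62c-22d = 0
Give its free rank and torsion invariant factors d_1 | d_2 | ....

Answer: M ≅ ℤ^2 ⊕ ℤ/2 ⊕ ℤ/4

Derivation:
rank_ℚ(R)=2; free=4−2=2
SNF(R) diag = [2, 4] → torsion [2, 4]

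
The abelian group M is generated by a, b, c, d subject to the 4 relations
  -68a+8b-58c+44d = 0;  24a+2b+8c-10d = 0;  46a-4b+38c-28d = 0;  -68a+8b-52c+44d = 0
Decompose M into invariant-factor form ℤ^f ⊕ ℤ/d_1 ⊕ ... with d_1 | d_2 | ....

rank_ℚ(R)=4; free=4−4=0
SNF(R) diag = [2, 2, 6, 12] → torsion [2, 2, 6, 12]

Answer: M ≅ ℤ/2 ⊕ ℤ/2 ⊕ ℤ/6 ⊕ ℤ/12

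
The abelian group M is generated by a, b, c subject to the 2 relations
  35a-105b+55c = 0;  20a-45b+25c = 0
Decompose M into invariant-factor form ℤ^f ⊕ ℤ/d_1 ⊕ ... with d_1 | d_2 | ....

Answer: M ≅ ℤ^1 ⊕ ℤ/5 ⊕ ℤ/15

Derivation:
rank_ℚ(R)=2; free=3−2=1
SNF(R) diag = [5, 15] → torsion [5, 15]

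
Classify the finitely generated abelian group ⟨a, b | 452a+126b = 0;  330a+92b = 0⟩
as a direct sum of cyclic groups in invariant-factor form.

rank_ℚ(R)=2; free=2−2=0
SNF(R) diag = [2, 2] → torsion [2, 2]

Answer: M ≅ ℤ/2 ⊕ ℤ/2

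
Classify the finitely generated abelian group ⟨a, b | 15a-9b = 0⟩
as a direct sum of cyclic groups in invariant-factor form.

Answer: M ≅ ℤ^1 ⊕ ℤ/3

Derivation:
rank_ℚ(R)=1; free=2−1=1
SNF(R) diag = [3] → torsion [3]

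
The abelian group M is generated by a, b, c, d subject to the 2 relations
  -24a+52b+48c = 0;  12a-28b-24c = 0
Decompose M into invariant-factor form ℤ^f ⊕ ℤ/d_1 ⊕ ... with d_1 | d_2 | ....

Answer: M ≅ ℤ^2 ⊕ ℤ/4 ⊕ ℤ/12

Derivation:
rank_ℚ(R)=2; free=4−2=2
SNF(R) diag = [4, 12] → torsion [4, 12]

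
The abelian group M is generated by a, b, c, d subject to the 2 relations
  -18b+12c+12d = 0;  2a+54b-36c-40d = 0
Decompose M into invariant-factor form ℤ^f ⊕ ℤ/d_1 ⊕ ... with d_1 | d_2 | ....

rank_ℚ(R)=2; free=4−2=2
SNF(R) diag = [2, 6] → torsion [2, 6]

Answer: M ≅ ℤ^2 ⊕ ℤ/2 ⊕ ℤ/6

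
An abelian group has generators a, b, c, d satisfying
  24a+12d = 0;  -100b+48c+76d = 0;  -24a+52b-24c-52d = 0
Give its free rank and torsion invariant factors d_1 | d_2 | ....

Answer: M ≅ ℤ^1 ⊕ ℤ/4 ⊕ ℤ/12 ⊕ ℤ/24

Derivation:
rank_ℚ(R)=3; free=4−3=1
SNF(R) diag = [4, 12, 24] → torsion [4, 12, 24]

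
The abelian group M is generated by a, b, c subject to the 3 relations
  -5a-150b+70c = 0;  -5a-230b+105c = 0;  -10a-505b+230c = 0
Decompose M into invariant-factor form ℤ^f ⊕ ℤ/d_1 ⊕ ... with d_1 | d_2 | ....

Answer: M ≅ ℤ/5 ⊕ ℤ/5 ⊕ ℤ/5

Derivation:
rank_ℚ(R)=3; free=3−3=0
SNF(R) diag = [5, 5, 5] → torsion [5, 5, 5]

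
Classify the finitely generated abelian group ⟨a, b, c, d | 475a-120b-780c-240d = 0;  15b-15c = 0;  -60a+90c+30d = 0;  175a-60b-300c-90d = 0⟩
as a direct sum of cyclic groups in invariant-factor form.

rank_ℚ(R)=4; free=4−4=0
SNF(R) diag = [5, 15, 30, 90] → torsion [5, 15, 30, 90]

Answer: M ≅ ℤ/5 ⊕ ℤ/15 ⊕ ℤ/30 ⊕ ℤ/90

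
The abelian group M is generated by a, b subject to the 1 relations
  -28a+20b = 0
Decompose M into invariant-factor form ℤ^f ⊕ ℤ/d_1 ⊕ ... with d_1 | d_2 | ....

rank_ℚ(R)=1; free=2−1=1
SNF(R) diag = [4] → torsion [4]

Answer: M ≅ ℤ^1 ⊕ ℤ/4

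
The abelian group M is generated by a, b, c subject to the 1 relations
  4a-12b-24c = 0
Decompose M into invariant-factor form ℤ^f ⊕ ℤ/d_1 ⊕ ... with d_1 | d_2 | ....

Answer: M ≅ ℤ^2 ⊕ ℤ/4

Derivation:
rank_ℚ(R)=1; free=3−1=2
SNF(R) diag = [4] → torsion [4]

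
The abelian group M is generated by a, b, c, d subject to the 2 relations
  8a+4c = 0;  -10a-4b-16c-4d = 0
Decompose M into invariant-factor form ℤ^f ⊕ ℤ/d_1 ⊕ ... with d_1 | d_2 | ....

rank_ℚ(R)=2; free=4−2=2
SNF(R) diag = [2, 4] → torsion [2, 4]

Answer: M ≅ ℤ^2 ⊕ ℤ/2 ⊕ ℤ/4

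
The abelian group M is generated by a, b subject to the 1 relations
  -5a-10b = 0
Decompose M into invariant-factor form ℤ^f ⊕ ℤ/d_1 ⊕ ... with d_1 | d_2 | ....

Answer: M ≅ ℤ^1 ⊕ ℤ/5

Derivation:
rank_ℚ(R)=1; free=2−1=1
SNF(R) diag = [5] → torsion [5]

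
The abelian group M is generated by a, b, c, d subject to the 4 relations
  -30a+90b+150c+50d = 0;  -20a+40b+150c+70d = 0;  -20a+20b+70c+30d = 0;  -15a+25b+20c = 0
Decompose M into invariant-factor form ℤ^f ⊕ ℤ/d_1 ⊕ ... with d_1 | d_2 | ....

rank_ℚ(R)=4; free=4−4=0
SNF(R) diag = [5, 10, 20, 20] → torsion [5, 10, 20, 20]

Answer: M ≅ ℤ/5 ⊕ ℤ/10 ⊕ ℤ/20 ⊕ ℤ/20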